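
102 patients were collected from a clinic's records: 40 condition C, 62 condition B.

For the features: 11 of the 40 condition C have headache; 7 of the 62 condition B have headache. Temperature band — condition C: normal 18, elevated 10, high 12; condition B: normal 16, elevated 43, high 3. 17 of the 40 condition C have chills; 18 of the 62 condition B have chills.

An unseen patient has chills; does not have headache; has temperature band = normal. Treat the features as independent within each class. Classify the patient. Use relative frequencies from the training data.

condition C: (40/102) × (29/40) × (18/40) × (17/40) = 0.054375
condition B: (62/102) × (55/62) × (16/62) × (18/62) ≈ 0.0403991
Highest score → condition C.

condition C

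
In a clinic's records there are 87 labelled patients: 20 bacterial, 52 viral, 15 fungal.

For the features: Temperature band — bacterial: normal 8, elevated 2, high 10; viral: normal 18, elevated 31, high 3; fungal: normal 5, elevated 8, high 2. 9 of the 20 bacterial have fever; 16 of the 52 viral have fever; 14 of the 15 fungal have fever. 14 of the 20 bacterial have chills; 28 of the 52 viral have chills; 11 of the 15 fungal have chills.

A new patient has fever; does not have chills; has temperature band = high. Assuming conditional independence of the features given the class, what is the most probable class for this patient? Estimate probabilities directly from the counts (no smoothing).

bacterial: (20/87) × (10/20) × (9/20) × (6/20) ≈ 0.0155172
viral: (52/87) × (3/52) × (16/52) × (24/52) ≈ 0.00489696
fungal: (15/87) × (2/15) × (14/15) × (4/15) ≈ 0.00572158
Highest score → bacterial.

bacterial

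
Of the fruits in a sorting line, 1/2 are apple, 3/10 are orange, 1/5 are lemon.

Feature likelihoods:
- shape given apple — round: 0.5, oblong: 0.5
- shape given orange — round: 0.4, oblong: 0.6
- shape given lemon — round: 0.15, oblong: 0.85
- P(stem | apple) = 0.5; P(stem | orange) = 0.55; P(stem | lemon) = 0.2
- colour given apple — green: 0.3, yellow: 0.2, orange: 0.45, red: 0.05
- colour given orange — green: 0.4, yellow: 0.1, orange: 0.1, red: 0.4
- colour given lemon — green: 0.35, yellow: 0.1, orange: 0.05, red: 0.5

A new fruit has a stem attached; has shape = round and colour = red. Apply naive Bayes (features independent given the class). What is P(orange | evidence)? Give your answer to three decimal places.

0.741

apple: 0.5 × 0.5 × 0.5 × 0.05 = 0.00625
orange: 0.3 × 0.4 × 0.55 × 0.4 = 0.0264
lemon: 0.2 × 0.15 × 0.2 × 0.5 = 0.003
P(orange | x) = 0.0264 / 0.03565 ≈ 0.741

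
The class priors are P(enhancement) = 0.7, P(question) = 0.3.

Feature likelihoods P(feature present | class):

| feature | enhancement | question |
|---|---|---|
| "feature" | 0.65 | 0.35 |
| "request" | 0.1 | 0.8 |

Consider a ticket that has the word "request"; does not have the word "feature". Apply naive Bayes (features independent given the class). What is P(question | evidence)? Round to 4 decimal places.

0.8643

enhancement: 0.7 × (1−0.65) × 0.1 = 0.0245
question: 0.3 × (1−0.35) × 0.8 = 0.156
P(question | x) = 0.156 / 0.1805 ≈ 0.8643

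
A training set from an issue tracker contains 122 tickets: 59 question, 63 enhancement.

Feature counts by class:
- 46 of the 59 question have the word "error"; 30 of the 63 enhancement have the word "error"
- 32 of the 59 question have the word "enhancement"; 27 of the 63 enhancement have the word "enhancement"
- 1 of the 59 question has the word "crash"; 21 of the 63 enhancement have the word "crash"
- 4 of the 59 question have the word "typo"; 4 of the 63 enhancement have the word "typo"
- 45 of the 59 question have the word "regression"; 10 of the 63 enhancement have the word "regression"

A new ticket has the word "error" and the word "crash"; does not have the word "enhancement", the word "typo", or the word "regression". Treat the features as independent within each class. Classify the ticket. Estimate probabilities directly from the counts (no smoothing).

enhancement

question: (59/122) × (46/59) × (27/59) × (1/59) × (55/59) × (14/59) ≈ 0.000646911
enhancement: (63/122) × (30/63) × (36/63) × (21/63) × (59/63) × (53/63) ≈ 0.0369019
Highest score → enhancement.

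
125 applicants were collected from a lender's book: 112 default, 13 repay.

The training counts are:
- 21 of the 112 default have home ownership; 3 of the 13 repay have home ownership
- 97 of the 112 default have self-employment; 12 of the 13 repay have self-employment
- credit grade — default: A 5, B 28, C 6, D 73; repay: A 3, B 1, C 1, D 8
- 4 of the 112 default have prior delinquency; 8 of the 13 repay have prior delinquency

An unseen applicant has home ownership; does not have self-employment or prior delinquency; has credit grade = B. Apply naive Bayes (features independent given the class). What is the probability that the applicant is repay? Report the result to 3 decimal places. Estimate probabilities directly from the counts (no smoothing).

0.010

default: (112/125) × (21/112) × (15/112) × (28/112) × (108/112) ≈ 0.00542411
repay: (13/125) × (3/13) × (1/13) × (1/13) × (5/13) ≈ 0.0000546199
P(repay | x) = 0.0000546199 / 0.0054787299 ≈ 0.010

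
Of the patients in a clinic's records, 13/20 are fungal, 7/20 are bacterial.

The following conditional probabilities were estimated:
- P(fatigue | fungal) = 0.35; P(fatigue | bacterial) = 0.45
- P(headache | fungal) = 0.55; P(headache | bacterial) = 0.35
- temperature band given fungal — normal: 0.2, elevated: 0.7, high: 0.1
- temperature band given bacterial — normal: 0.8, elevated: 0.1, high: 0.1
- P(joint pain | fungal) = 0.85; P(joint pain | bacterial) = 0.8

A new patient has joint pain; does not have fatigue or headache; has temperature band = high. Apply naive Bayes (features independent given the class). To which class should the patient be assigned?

fungal

fungal: 0.65 × (1−0.35) × (1−0.55) × 0.1 × 0.85 = 0.016160625
bacterial: 0.35 × (1−0.45) × (1−0.35) × 0.1 × 0.8 = 0.01001
Highest score → fungal.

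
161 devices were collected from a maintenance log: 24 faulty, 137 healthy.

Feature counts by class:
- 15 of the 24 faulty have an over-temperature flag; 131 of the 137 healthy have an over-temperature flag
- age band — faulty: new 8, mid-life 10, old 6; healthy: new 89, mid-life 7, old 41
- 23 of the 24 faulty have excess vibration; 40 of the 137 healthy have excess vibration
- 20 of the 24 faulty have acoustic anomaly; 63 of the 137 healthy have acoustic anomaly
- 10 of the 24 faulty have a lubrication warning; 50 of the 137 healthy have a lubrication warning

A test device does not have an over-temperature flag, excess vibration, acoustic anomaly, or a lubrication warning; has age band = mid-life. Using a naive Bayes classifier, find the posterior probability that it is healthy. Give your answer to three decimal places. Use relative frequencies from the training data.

0.831

faulty: (24/161) × (9/24) × (10/24) × (1/24) × (4/24) × (14/24) ≈ 0.0000943539
healthy: (137/161) × (6/137) × (7/137) × (97/137) × (74/137) × (87/137) ≈ 0.000462449
P(healthy | x) = 0.000462449 / 0.0005568029 ≈ 0.831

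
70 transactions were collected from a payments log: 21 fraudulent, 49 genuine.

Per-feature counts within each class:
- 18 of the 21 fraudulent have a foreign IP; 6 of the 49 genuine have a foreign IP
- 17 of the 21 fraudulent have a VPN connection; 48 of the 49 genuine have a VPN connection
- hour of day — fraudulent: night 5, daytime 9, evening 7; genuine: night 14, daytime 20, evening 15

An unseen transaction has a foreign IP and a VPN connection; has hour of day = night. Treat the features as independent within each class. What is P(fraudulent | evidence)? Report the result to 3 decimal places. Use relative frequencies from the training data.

fraudulent: (21/70) × (18/21) × (17/21) × (5/21) ≈ 0.0495627
genuine: (49/70) × (6/49) × (48/49) × (14/49) ≈ 0.02399
P(fraudulent | x) = 0.0495627 / 0.0735527 ≈ 0.674

0.674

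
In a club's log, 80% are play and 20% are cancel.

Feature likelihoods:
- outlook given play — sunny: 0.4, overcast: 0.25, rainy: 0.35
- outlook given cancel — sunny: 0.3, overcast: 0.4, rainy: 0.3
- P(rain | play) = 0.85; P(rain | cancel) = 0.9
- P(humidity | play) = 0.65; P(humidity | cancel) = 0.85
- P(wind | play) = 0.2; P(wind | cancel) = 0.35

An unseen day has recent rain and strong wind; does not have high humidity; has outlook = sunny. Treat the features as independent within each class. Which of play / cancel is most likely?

play

play: 0.8 × 0.4 × 0.85 × (1−0.65) × 0.2 = 0.01904
cancel: 0.2 × 0.3 × 0.9 × (1−0.85) × 0.35 = 0.002835
Highest score → play.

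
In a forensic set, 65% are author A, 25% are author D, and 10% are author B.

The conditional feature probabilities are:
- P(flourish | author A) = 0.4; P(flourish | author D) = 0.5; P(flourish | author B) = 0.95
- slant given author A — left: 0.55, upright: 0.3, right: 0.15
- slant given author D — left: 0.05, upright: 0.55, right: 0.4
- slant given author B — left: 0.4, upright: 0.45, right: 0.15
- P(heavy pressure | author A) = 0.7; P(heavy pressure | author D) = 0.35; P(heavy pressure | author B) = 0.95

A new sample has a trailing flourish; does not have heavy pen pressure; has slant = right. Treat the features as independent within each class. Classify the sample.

author D

author A: 0.65 × 0.4 × 0.15 × (1−0.7) = 0.0117
author D: 0.25 × 0.5 × 0.4 × (1−0.35) = 0.0325
author B: 0.1 × 0.95 × 0.15 × (1−0.95) = 0.0007125
Highest score → author D.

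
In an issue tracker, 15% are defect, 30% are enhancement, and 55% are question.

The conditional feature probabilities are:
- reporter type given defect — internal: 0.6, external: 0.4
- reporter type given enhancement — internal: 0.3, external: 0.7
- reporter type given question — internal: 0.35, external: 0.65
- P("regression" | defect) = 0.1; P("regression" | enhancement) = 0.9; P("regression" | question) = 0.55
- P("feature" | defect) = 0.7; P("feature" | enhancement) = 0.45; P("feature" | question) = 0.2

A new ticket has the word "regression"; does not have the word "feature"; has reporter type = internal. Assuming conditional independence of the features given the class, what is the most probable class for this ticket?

question

defect: 0.15 × 0.6 × 0.1 × (1−0.7) = 0.0027
enhancement: 0.3 × 0.3 × 0.9 × (1−0.45) = 0.04455
question: 0.55 × 0.35 × 0.55 × (1−0.2) = 0.0847
Highest score → question.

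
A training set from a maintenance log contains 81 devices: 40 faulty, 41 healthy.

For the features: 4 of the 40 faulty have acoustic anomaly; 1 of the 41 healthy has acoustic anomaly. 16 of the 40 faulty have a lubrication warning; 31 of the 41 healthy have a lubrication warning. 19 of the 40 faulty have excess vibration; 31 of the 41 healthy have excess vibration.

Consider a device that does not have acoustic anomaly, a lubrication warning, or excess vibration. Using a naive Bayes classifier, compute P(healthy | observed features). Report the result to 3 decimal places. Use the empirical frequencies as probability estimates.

0.173

faulty: (40/81) × (36/40) × (24/40) × (21/40) = 0.14
healthy: (41/81) × (40/41) × (10/41) × (10/41) ≈ 0.029377
P(healthy | x) = 0.029377 / 0.169377 ≈ 0.173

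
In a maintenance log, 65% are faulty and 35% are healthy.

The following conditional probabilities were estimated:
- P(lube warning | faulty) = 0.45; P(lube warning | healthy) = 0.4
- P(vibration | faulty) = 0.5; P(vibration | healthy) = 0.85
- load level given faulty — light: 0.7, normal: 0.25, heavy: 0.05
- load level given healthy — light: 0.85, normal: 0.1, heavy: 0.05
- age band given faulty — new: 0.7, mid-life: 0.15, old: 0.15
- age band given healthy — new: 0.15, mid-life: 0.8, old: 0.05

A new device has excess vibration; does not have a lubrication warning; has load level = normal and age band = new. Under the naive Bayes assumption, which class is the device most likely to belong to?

faulty

faulty: 0.65 × (1−0.45) × 0.5 × 0.25 × 0.7 = 0.03128125
healthy: 0.35 × (1−0.4) × 0.85 × 0.1 × 0.15 = 0.0026775
Highest score → faulty.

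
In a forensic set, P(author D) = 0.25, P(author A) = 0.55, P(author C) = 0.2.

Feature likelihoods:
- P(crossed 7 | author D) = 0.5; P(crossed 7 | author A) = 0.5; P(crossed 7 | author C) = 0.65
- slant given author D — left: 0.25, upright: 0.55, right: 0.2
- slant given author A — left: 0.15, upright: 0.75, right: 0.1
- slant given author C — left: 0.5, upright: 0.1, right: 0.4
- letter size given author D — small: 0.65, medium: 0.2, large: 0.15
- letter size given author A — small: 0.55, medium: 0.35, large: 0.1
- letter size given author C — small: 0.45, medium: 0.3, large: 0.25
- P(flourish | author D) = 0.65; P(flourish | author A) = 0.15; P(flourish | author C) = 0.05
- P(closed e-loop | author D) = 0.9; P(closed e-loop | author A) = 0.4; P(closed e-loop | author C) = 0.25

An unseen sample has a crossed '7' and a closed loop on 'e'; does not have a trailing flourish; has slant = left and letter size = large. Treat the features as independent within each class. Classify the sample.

author C

author D: 0.25 × 0.5 × 0.25 × 0.15 × (1−0.65) × 0.9 = 0.0014765625
author A: 0.55 × 0.5 × 0.15 × 0.1 × (1−0.15) × 0.4 = 0.0014025
author C: 0.2 × 0.65 × 0.5 × 0.25 × (1−0.05) × 0.25 = 0.003859375
Highest score → author C.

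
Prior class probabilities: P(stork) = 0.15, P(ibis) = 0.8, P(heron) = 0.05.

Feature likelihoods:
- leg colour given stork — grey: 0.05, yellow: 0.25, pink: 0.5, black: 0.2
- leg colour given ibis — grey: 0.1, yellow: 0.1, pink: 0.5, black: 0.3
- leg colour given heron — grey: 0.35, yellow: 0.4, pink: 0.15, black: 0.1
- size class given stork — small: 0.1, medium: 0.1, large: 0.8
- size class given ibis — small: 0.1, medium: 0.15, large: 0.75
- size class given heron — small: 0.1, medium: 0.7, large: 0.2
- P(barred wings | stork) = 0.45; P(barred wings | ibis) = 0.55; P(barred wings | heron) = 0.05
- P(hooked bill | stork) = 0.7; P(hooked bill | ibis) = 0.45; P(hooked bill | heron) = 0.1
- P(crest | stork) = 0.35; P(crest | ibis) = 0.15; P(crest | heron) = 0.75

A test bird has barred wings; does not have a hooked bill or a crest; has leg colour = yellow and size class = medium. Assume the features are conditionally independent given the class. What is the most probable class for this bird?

ibis

stork: 0.15 × 0.25 × 0.1 × 0.45 × (1−0.7) × (1−0.35) = 0.0003290625
ibis: 0.8 × 0.1 × 0.15 × 0.55 × (1−0.45) × (1−0.15) = 0.0030855
heron: 0.05 × 0.4 × 0.7 × 0.05 × (1−0.1) × (1−0.75) = 0.0001575
Highest score → ibis.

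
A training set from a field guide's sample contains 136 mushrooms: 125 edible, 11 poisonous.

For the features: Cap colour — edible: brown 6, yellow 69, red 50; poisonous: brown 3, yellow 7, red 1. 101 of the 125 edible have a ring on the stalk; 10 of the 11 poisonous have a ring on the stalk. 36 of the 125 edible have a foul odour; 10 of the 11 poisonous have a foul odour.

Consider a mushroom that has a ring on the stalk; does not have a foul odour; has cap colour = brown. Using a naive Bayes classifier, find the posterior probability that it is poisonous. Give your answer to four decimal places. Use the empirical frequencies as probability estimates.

edible: (125/136) × (6/125) × (101/125) × (89/125) ≈ 0.0253807
poisonous: (11/136) × (3/11) × (10/11) × (1/11) ≈ 0.00182304
P(poisonous | x) = 0.00182304 / 0.02720374 ≈ 0.0670

0.0670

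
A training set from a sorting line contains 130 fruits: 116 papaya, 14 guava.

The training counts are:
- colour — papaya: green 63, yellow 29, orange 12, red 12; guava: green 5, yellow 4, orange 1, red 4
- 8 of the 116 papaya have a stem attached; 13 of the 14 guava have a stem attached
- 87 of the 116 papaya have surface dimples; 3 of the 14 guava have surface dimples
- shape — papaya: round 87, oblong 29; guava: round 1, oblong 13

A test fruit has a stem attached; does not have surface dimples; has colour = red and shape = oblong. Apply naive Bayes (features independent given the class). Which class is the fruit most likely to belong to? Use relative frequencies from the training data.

guava

papaya: (116/130) × (12/116) × (8/116) × (29/116) × (29/116) ≈ 0.000397878
guava: (14/130) × (4/14) × (13/14) × (11/14) × (13/14) ≈ 0.0208455
Highest score → guava.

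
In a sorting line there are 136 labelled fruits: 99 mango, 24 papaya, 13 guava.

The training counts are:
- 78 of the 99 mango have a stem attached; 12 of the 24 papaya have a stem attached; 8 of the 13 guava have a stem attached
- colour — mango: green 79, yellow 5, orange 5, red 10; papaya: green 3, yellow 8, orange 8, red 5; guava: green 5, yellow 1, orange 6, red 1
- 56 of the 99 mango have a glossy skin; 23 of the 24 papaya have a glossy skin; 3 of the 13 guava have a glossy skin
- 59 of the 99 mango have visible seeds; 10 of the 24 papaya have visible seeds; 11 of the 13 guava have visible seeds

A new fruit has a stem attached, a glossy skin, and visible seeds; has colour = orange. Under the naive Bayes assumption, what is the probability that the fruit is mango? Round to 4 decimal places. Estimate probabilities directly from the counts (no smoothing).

mango: (99/136) × (78/99) × (5/99) × (56/99) × (59/99) ≈ 0.00976473
papaya: (24/136) × (12/24) × (8/24) × (23/24) × (10/24) ≈ 0.0117443
guava: (13/136) × (8/13) × (6/13) × (3/13) × (11/13) ≈ 0.00530135
P(mango | x) = 0.00976473 / 0.02681038 ≈ 0.3642

0.3642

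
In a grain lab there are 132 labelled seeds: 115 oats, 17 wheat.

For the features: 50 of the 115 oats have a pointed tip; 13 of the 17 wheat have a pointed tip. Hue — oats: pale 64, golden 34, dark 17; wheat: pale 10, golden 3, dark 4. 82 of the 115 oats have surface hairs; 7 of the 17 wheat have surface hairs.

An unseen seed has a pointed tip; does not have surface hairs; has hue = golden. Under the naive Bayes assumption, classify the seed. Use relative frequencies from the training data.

oats: (115/132) × (50/115) × (34/115) × (33/115) ≈ 0.0321361
wheat: (17/132) × (13/17) × (3/17) × (10/17) ≈ 0.0102233
Highest score → oats.

oats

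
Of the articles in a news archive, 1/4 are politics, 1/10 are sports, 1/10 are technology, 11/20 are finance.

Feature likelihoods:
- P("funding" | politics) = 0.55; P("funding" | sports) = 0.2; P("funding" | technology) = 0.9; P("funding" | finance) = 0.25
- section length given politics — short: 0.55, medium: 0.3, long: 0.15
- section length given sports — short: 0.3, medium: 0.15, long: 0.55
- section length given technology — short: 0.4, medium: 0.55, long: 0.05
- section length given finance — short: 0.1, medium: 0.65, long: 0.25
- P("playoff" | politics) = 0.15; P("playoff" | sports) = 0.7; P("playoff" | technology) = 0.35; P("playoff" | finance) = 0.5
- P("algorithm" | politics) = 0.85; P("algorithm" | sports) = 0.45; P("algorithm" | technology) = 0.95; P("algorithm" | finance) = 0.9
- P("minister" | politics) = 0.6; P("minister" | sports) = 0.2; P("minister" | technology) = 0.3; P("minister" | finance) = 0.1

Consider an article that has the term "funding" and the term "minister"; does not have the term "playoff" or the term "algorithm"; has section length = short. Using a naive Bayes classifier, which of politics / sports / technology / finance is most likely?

politics

politics: 0.25 × 0.55 × 0.55 × (1−0.15) × (1−0.85) × 0.6 = 0.0057853125
sports: 0.1 × 0.2 × 0.3 × (1−0.7) × (1−0.45) × 0.2 = 0.000198
technology: 0.1 × 0.9 × 0.4 × (1−0.35) × (1−0.95) × 0.3 = 0.000351
finance: 0.55 × 0.25 × 0.1 × (1−0.5) × (1−0.9) × 0.1 = 0.00006875
Highest score → politics.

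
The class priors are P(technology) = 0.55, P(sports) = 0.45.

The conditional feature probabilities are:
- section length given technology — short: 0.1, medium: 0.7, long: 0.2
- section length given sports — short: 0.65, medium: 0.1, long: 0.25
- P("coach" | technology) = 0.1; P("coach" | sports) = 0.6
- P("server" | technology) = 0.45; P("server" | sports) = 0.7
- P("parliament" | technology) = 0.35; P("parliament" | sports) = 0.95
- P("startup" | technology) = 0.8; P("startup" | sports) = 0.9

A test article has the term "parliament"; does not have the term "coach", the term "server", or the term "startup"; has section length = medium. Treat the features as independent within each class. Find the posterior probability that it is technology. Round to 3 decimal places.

0.963

technology: 0.55 × 0.7 × (1−0.1) × (1−0.45) × 0.35 × (1−0.8) = 0.01334025
sports: 0.45 × 0.1 × (1−0.6) × (1−0.7) × 0.95 × (1−0.9) = 0.000513
P(technology | x) = 0.01334025 / 0.01385325 ≈ 0.963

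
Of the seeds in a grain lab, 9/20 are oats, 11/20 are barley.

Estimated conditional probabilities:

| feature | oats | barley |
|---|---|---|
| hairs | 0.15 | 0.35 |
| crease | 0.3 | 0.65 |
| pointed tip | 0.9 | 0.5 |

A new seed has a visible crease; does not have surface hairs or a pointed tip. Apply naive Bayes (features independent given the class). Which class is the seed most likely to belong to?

oats: 0.45 × (1−0.15) × 0.3 × (1−0.9) = 0.011475
barley: 0.55 × (1−0.35) × 0.65 × (1−0.5) = 0.1161875
Highest score → barley.

barley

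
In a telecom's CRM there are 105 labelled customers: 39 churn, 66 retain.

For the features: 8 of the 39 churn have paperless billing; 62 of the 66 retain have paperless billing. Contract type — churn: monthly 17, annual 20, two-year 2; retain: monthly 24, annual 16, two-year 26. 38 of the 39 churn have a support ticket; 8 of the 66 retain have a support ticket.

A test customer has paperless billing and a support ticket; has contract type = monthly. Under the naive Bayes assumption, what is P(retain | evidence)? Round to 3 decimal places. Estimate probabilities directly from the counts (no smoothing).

churn: (39/105) × (8/39) × (17/39) × (38/39) ≈ 0.0323597
retain: (66/105) × (62/66) × (24/66) × (8/66) ≈ 0.0260265
P(retain | x) = 0.0260265 / 0.0583862 ≈ 0.446

0.446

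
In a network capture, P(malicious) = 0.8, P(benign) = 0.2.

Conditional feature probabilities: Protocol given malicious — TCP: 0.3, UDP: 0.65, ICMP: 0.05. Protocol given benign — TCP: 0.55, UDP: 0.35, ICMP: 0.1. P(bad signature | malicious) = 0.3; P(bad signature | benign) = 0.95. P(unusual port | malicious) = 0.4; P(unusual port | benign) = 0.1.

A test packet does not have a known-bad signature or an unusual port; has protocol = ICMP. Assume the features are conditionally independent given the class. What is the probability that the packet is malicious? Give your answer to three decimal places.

0.949

malicious: 0.8 × 0.05 × (1−0.3) × (1−0.4) = 0.0168
benign: 0.2 × 0.1 × (1−0.95) × (1−0.1) = 0.0009
P(malicious | x) = 0.0168 / 0.0177 ≈ 0.949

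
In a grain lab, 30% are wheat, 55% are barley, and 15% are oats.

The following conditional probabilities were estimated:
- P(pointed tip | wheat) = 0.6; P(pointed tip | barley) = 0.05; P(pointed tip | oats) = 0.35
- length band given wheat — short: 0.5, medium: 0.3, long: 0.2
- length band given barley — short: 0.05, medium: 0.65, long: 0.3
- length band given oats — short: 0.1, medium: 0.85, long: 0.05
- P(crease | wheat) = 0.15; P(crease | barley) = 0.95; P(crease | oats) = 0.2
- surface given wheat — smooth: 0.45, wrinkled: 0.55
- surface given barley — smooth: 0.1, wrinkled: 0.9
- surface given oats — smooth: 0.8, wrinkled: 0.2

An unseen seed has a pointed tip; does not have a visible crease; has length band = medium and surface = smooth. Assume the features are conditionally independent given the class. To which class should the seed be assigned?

oats

wheat: 0.3 × 0.6 × 0.3 × (1−0.15) × 0.45 = 0.020655
barley: 0.55 × 0.05 × 0.65 × (1−0.95) × 0.1 = 0.000089375
oats: 0.15 × 0.35 × 0.85 × (1−0.2) × 0.8 = 0.02856
Highest score → oats.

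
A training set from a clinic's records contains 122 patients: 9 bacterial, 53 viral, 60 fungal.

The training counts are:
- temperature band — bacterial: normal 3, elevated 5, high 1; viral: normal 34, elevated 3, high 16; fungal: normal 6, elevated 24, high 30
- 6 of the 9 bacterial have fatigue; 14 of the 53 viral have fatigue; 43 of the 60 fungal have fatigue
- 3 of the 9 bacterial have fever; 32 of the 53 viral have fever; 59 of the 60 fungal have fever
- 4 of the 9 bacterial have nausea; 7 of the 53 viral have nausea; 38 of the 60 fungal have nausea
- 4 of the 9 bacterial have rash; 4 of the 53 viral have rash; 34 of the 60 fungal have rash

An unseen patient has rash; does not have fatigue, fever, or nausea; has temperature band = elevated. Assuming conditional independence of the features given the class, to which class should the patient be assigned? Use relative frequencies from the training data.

bacterial: (9/122) × (5/9) × (3/9) × (6/9) × (5/9) × (4/9) ≈ 0.00224876
viral: (53/122) × (3/53) × (39/53) × (21/53) × (46/53) × (4/53) ≈ 0.000469634
fungal: (60/122) × (24/60) × (17/60) × (1/60) × (22/60) × (34/60) ≈ 0.000193018
Highest score → bacterial.

bacterial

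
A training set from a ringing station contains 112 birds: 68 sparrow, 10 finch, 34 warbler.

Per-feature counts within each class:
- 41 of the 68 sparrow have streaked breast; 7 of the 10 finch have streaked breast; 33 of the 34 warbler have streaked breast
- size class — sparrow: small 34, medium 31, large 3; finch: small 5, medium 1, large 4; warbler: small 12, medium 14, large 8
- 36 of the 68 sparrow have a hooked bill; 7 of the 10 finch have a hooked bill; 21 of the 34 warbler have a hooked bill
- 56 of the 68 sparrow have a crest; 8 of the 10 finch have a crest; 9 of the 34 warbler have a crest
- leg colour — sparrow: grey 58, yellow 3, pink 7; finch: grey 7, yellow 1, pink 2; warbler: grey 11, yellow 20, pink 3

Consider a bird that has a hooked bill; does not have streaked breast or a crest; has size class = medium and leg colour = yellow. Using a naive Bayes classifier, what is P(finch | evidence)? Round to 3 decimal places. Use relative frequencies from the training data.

0.025

sparrow: (68/112) × (27/68) × (31/68) × (36/68) × (12/68) × (3/68) ≈ 0.000452978
finch: (10/112) × (3/10) × (1/10) × (7/10) × (2/10) × (1/10) = 0.0000375
warbler: (34/112) × (1/34) × (14/34) × (21/34) × (25/34) × (20/34) ≈ 0.000982163
P(finch | x) = 0.0000375 / 0.001472641 ≈ 0.025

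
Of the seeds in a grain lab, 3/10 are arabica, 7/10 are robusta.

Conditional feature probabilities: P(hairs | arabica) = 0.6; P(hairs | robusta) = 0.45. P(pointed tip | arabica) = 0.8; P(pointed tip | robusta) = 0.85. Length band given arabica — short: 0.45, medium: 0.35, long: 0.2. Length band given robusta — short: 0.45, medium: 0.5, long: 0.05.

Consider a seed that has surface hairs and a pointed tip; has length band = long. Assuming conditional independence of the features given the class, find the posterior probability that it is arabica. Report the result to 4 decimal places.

arabica: 0.3 × 0.6 × 0.8 × 0.2 = 0.0288
robusta: 0.7 × 0.45 × 0.85 × 0.05 = 0.0133875
P(arabica | x) = 0.0288 / 0.0421875 ≈ 0.6827

0.6827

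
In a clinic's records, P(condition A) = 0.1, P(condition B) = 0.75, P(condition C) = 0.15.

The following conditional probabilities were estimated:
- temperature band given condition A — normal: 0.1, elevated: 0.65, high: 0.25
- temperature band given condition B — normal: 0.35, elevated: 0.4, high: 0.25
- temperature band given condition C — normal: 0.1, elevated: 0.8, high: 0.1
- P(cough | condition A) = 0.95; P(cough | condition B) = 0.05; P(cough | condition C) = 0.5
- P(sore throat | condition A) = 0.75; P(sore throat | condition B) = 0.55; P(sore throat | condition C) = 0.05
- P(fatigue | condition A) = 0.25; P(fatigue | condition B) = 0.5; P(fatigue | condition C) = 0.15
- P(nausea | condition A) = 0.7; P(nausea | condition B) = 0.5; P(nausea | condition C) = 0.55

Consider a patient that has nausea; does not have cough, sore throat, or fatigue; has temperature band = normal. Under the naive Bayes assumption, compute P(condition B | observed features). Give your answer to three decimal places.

0.892

condition A: 0.1 × 0.1 × (1−0.95) × (1−0.75) × (1−0.25) × 0.7 = 0.000065625
condition B: 0.75 × 0.35 × (1−0.05) × (1−0.55) × (1−0.5) × 0.5 = 0.0280546875
condition C: 0.15 × 0.1 × (1−0.5) × (1−0.05) × (1−0.15) × 0.55 = 0.0033309375
P(condition B | x) = 0.0280546875 / 0.03145125 ≈ 0.892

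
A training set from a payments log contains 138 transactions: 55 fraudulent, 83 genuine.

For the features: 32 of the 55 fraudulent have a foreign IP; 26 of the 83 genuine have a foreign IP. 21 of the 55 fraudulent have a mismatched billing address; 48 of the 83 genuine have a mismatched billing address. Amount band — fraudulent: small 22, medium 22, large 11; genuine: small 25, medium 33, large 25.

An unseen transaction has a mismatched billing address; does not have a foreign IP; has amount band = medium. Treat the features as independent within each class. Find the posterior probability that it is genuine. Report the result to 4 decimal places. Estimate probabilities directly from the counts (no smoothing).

fraudulent: (55/138) × (23/55) × (21/55) × (22/55) ≈ 0.0254545
genuine: (83/138) × (57/83) × (48/83) × (33/83) ≈ 0.0949718
P(genuine | x) = 0.0949718 / 0.1204263 ≈ 0.7886

0.7886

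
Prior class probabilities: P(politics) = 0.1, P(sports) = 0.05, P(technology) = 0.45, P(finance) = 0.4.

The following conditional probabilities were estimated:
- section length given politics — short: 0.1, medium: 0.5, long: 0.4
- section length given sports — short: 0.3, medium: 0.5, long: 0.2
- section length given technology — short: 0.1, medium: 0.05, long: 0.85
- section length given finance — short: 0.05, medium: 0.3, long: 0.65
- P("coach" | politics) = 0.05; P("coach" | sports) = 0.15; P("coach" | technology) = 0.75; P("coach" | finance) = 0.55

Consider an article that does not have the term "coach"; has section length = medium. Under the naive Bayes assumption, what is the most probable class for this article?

finance

politics: 0.1 × 0.5 × (1−0.05) = 0.0475
sports: 0.05 × 0.5 × (1−0.15) = 0.02125
technology: 0.45 × 0.05 × (1−0.75) = 0.005625
finance: 0.4 × 0.3 × (1−0.55) = 0.054
Highest score → finance.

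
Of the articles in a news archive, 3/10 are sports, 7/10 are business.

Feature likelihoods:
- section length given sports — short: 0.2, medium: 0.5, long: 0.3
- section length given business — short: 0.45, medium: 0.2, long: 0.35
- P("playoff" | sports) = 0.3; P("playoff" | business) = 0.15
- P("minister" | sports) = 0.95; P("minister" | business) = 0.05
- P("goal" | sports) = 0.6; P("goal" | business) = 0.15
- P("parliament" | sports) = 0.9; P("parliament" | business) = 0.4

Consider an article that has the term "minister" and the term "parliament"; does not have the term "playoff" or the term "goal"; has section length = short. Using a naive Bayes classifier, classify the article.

sports

sports: 0.3 × 0.2 × (1−0.3) × 0.95 × (1−0.6) × 0.9 = 0.014364
business: 0.7 × 0.45 × (1−0.15) × 0.05 × (1−0.15) × 0.4 = 0.00455175
Highest score → sports.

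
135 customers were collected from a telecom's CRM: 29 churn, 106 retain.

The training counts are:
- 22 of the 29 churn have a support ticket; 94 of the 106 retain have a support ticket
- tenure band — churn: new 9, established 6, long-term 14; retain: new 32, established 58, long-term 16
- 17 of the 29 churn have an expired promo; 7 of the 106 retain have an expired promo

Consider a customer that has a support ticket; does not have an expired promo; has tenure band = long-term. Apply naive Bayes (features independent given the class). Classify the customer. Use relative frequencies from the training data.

retain

churn: (29/135) × (22/29) × (14/29) × (12/29) ≈ 0.0325538
retain: (106/135) × (94/106) × (16/106) × (99/106) ≈ 0.0981607
Highest score → retain.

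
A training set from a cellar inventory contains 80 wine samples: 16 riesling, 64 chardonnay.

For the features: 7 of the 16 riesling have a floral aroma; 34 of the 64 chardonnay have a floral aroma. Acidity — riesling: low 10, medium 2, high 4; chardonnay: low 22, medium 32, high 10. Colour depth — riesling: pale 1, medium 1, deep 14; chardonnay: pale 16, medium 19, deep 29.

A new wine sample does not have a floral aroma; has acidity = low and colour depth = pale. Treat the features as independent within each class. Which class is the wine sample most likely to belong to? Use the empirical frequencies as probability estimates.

riesling: (16/80) × (9/16) × (10/16) × (1/16) = 0.00439453125
chardonnay: (64/80) × (30/64) × (22/64) × (16/64) = 0.0322265625
Highest score → chardonnay.

chardonnay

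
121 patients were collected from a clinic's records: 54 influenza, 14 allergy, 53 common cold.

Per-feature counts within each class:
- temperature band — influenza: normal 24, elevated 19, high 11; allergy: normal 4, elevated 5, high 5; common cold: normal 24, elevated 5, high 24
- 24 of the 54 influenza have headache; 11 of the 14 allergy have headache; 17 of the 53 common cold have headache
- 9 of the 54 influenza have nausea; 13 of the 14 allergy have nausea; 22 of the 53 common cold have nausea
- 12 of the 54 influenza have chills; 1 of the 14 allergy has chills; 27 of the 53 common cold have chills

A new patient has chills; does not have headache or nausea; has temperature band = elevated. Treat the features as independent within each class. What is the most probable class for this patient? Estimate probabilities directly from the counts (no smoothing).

influenza: (54/121) × (19/54) × (30/54) × (45/54) × (12/54) ≈ 0.0161548
allergy: (14/121) × (5/14) × (3/14) × (1/14) × (1/14) ≈ 0.0000451775
common cold: (53/121) × (5/53) × (36/53) × (31/53) × (27/53) ≈ 0.00836344
Highest score → influenza.

influenza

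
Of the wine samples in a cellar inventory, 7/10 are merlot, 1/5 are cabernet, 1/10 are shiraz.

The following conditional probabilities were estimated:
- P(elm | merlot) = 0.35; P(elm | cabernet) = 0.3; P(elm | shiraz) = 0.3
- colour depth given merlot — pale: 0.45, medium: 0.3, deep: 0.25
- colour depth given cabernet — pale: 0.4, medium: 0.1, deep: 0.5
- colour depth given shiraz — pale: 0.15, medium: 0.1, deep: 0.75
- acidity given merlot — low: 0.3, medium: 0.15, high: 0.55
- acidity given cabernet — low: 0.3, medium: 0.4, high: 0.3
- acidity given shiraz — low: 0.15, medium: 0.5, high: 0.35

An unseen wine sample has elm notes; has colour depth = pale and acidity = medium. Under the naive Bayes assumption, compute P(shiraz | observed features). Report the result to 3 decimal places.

0.079

merlot: 0.7 × 0.35 × 0.45 × 0.15 = 0.0165375
cabernet: 0.2 × 0.3 × 0.4 × 0.4 = 0.0096
shiraz: 0.1 × 0.3 × 0.15 × 0.5 = 0.00225
P(shiraz | x) = 0.00225 / 0.0283875 ≈ 0.079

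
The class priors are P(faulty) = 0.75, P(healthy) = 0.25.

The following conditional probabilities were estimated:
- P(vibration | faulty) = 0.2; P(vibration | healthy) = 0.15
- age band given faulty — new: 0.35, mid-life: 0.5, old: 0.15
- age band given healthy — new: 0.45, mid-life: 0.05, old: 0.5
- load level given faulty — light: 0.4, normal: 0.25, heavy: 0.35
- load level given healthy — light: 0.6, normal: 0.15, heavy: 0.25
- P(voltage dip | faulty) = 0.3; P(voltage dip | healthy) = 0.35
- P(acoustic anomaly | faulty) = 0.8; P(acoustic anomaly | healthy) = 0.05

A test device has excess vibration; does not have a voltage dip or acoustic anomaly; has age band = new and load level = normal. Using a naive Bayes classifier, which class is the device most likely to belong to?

faulty

faulty: 0.75 × 0.2 × 0.35 × 0.25 × (1−0.3) × (1−0.8) = 0.0018375
healthy: 0.25 × 0.15 × 0.45 × 0.15 × (1−0.35) × (1−0.05) = 0.001563046875
Highest score → faulty.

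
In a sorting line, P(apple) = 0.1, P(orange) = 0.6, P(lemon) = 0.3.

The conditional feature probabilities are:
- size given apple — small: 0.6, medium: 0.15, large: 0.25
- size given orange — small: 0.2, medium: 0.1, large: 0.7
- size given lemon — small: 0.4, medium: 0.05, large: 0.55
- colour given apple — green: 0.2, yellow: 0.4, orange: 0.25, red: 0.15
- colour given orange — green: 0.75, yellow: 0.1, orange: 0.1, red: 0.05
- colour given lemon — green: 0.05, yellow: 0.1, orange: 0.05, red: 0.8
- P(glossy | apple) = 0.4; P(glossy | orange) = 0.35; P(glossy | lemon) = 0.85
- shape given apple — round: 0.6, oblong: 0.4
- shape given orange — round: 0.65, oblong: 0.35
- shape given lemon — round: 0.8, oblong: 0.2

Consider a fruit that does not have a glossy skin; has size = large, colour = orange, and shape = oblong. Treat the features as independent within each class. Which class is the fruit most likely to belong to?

apple: 0.1 × 0.25 × 0.25 × (1−0.4) × 0.4 = 0.0015
orange: 0.6 × 0.7 × 0.1 × (1−0.35) × 0.35 = 0.009555
lemon: 0.3 × 0.55 × 0.05 × (1−0.85) × 0.2 = 0.0002475
Highest score → orange.

orange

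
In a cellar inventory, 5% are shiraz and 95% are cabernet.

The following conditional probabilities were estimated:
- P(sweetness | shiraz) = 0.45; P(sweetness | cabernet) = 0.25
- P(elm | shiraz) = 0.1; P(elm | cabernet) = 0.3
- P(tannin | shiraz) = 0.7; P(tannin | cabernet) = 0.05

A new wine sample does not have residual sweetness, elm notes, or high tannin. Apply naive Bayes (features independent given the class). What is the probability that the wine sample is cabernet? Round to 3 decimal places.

0.985

shiraz: 0.05 × (1−0.45) × (1−0.1) × (1−0.7) = 0.007425
cabernet: 0.95 × (1−0.25) × (1−0.3) × (1−0.05) = 0.4738125
P(cabernet | x) = 0.4738125 / 0.4812375 ≈ 0.985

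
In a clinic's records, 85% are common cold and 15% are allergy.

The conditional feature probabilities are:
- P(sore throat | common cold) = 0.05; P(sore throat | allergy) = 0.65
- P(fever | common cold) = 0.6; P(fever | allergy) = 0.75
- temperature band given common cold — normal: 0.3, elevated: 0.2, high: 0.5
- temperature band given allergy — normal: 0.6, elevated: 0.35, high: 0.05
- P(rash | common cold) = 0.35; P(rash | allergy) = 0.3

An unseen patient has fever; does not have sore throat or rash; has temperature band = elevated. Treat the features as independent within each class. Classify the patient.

common cold: 0.85 × (1−0.05) × 0.6 × 0.2 × (1−0.35) = 0.062985
allergy: 0.15 × (1−0.65) × 0.75 × 0.35 × (1−0.3) = 0.009646875
Highest score → common cold.

common cold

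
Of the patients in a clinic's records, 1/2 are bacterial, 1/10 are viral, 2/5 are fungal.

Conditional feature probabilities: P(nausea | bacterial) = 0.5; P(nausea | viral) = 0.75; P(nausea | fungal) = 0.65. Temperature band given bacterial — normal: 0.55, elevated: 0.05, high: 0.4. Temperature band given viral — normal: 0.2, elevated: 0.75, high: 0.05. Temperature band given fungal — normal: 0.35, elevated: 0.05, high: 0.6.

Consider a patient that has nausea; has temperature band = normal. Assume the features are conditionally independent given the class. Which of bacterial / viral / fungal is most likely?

bacterial

bacterial: 0.5 × 0.5 × 0.55 = 0.1375
viral: 0.1 × 0.75 × 0.2 = 0.015
fungal: 0.4 × 0.65 × 0.35 = 0.091
Highest score → bacterial.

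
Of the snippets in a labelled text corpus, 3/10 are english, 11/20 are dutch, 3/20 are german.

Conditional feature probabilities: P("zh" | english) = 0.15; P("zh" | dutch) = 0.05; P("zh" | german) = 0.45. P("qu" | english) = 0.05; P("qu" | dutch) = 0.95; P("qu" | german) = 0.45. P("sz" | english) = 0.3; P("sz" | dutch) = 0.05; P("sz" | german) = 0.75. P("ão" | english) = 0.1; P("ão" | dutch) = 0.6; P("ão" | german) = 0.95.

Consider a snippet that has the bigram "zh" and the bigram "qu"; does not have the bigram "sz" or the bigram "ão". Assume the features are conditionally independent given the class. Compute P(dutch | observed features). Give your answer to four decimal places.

0.8467

english: 0.3 × 0.15 × 0.05 × (1−0.3) × (1−0.1) = 0.0014175
dutch: 0.55 × 0.05 × 0.95 × (1−0.05) × (1−0.6) = 0.0099275
german: 0.15 × 0.45 × 0.45 × (1−0.75) × (1−0.95) = 0.0003796875
P(dutch | x) = 0.0099275 / 0.0117246875 ≈ 0.8467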